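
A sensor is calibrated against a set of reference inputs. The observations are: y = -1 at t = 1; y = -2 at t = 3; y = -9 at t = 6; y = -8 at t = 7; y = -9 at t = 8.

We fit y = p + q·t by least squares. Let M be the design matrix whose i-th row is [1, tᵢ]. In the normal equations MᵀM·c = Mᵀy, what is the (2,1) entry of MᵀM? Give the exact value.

Row 2 ↔ basis t, column 1 ↔ basis 1, so (MᵀM)_{2,1} = Σᵢ t = (1)·(1) + (3)·(1) + (6)·(1) + (7)·(1) + (8)·(1) = 25.

25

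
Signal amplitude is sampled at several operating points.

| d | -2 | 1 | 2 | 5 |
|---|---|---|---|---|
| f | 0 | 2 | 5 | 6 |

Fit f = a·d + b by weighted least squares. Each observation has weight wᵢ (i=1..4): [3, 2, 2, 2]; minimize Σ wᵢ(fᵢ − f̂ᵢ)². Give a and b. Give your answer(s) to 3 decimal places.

Normal-equation sums: Σwᵢ·d·d = 72, Σwᵢ·d = 10, Σwᵢ·1 = 9.
Right-hand side: Σwᵢ·d·f = 84, Σwᵢ·f = 26.
Determinant 72·9 − 10² = 548.
a = (84·9 − 10·26)/548 = 124/137; b = (72·26 − 10·84)/548 = 258/137.

a = 0.905, b = 1.883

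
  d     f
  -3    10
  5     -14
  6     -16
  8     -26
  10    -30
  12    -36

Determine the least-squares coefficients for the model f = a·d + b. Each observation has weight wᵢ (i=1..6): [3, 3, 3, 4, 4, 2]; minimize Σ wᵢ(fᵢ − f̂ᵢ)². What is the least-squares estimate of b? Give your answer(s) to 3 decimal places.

b = 0.964

The normal equations are: 1154·a + 120·b = -3484;  120·a + 19·b = -356.
det = 1154·19 − 120² = 7526.
a = ((-3484)·19 − 120·(-356))/7526 = -11738/3763; b = (1154·(-356) − 120·(-3484))/7526 = 3628/3763.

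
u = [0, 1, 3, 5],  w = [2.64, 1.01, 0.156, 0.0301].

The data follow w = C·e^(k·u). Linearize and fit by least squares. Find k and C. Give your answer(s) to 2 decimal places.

Let Y = ln w. Fitting Y = k·u + ln C by least squares:
Σu = 9.0000, Σ(u)² = 35.0000, Σln w = -4.3804, Σu·ln w = -23.0799.
Equations: 35.0000·k + 9.0000·ln C = -23.0799;  9.0000·k + 4·ln C = -4.3804.
Slope k = (n·Σu·ln w − Σu·Σln w)/(n·Σ(u)² − (Σu)²) = (4·-23.0799 − 9.0000·-4.3804)/59.0000 = -0.89654; ln C = (Σln w − k·Σu)/n = 0.92212, so C = exp(0.92212) = 2.51462.

k = -0.90, C = 2.51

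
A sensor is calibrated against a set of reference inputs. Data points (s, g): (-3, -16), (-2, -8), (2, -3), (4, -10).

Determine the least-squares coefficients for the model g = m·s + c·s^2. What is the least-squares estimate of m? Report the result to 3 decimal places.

m = 1.806

Entries of XᵀX: Σs·s = 33, Σs·s^2 = 37, Σs^2·s^2 = 369.
Right-hand side: Σs·g = 18, Σs^2·g = -348.
Normal equations: [[33, 37]; [37, 369]]·[m, c]ᵀ = [18, -348]ᵀ.
det = 33·369 − 37² = 10808.
m = (18·369 − 37·(-348))/10808 = 9759/5404; c = (33·(-348) − 37·18)/10808 = -6075/5404.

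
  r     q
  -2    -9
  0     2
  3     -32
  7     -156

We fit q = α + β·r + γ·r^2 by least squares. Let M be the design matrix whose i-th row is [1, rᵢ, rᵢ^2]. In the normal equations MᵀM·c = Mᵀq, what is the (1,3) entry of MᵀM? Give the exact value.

Row 1 ↔ basis 1, column 3 ↔ basis r^2, so (MᵀM)_{1,3} = Σᵢ r^2 = (1)·(4) + (1)·(0) + (1)·(9) + (1)·(49) = 62.

62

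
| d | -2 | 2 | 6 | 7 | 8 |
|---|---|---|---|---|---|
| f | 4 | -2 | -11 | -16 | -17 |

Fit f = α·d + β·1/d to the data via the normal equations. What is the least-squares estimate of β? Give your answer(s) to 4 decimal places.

Entries of MᵀM: Σd·d = 157, Σd·1/d = 5, Σ1/d·1/d = 15913/28224.
Right-hand side: Σd·f = -326, Σ1/d·f = -1553/168.
Normal equations: [[157, 5]; [5, 15913/28224]]·[α, β]ᵀ = [-326, -1553/168]ᵀ.
Determinant 157·(15913/28224) − 5² = 1792741/28224.
α = ((-326)·(15913/28224) − 5·(-1553/168))/(1792741/28224) = -3883118/1792741; β = (157·(-1553/168) − 5·(-326))/(1792741/28224) = 5043192/1792741.

β = 2.8131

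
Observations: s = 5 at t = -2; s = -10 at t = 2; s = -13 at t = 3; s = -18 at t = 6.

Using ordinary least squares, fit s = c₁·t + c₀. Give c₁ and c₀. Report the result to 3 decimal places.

Forming XᵀX = [[53, 9]; [9, 4]] and Xᵀs = [-177, -36]ᵀ gives XᵀX·[c₁, c₀]ᵀ = Xᵀs.
det = 53·4 − 9² = 131.
c₁ = ((-177)·4 − 9·(-36))/131 = -384/131; c₀ = (53·(-36) − 9·(-177))/131 = -315/131.

c₁ = -2.931, c₀ = -2.405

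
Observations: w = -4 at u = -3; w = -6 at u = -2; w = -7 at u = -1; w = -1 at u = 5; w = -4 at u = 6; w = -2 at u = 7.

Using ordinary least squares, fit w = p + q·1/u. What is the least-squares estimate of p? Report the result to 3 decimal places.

p = -3.068

With design matrix X, XᵀX = [[6, -139/105]; [-139/105, 31957/22050]] and Xᵀw = [-24, 1069/105]ᵀ.
Determinant 6·(31957/22050) − (-139/105)² = 3062/441.
p = ((-24)·(31957/22050) − (-139/105)·(1069/105))/(3062/441) = -234893/76550; q = (6·(1069/105) − (-139/105)·(-24))/(3062/441) = 32319/7655.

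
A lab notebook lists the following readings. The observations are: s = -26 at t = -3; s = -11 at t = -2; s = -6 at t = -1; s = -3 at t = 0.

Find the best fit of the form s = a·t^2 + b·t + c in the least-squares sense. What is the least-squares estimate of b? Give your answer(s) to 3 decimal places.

b = -1.600

Forming AᵀA = [[98, -36, 14]; [-36, 14, -6]; [14, -6, 4]] and Aᵀs = [-284, 106, -46]ᵀ gives AᵀA·[a, b, c]ᵀ = Aᵀs.
Solving the 3×3 system (Gaussian elimination) gives a = -3, b = -8/5, c = -17/5.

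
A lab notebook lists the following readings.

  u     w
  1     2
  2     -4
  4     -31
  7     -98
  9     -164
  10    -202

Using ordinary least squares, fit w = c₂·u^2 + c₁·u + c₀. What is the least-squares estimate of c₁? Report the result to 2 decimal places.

With design matrix A, AᵀA = [[19235, 2145, 251]; [2145, 251, 33]; [251, 33, 6]] and Aᵀw = [-38796, -4312, -497]ᵀ.
Inverting the 3×3 Gram matrix, [c₂, c₁, c₀]ᵀ = [-481/244, -34859/33916, 44821/8479]ᵀ.

c₁ = -1.03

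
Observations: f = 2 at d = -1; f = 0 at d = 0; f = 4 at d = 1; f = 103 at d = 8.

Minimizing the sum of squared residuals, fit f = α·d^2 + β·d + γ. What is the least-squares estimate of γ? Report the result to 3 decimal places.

Sums needed: Σd^2·d^2 = 4098, Σd^2·d = 512, Σd^2 = 66, Σd·d = 66, Σd = 8, Σ1 = 4.
Right-hand side: Σd^2·f = 6598, Σd·f = 826, Σf = 109.
Row-reducing yields α = 1787/1210, β = 2831/3025, γ = 6111/6050.

γ = 1.010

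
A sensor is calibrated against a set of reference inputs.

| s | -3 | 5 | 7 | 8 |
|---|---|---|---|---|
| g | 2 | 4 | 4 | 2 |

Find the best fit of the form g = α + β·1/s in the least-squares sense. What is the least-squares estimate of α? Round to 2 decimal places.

Entries of XᵀX: Σ1 = 4, Σ1/s = 113/840, Σ1/s·1/s = 132049/705600.
Moment sums: Σg = 12, Σ1/s·g = 401/420.
Normal equations: [[4, 113/840]; [113/840, 132049/705600]]·[α, β]ᵀ = [12, 401/420]ᵀ.
Determinant 4·(132049/705600) − (113/840)² = 171809/235200.
α = (12·(132049/705600) − (113/840)·(401/420))/(171809/235200) = 1493962/515427; β = (4·(401/420) − (113/840)·12)/(171809/235200) = 518560/171809.

α = 2.90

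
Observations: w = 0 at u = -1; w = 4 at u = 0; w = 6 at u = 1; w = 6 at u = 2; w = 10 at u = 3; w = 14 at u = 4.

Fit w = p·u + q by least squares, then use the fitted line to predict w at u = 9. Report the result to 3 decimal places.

The normal equations are: 31·p + 9·q = 104;  9·p + 6·q = 40.
Determinant 31·6 − 9² = 105.
p = (104·6 − 9·40)/105 = 88/35; q = (31·40 − 9·104)/105 = 304/105.
At u = 9: ŵ = (88/35)·(9) + (304/105)·(1) = 536/21.

ŵ = 25.524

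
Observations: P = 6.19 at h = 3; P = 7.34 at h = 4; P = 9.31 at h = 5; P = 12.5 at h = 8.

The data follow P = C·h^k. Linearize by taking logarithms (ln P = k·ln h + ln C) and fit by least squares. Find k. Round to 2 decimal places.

Let Y = ln P. Fitting Y = k·ln h + ln C by least squares:
Sums: Σln h = 6.1738, Σ(ln h)² = 10.0431, Σln P = 8.5731, Σln h·ln P = 13.6090.
Normal system: [[10.0431, 6.1738]; [6.1738, 4]]·[k, ln C]ᵀ = [13.6090, 8.5731]ᵀ.
Slope k = (n·Σln h·ln P − Σln h·Σln P)/(n·Σ(ln h)² − (Σln h)²) = (4·13.6090 − 6.1738·8.5731)/2.0569 = 0.73286; ln C = (Σln P − k·Σln h)/n = 1.01215.

k = 0.73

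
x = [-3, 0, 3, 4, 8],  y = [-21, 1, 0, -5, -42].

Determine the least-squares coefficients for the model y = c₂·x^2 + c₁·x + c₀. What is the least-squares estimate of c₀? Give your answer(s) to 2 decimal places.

Setting ∂/∂c₂ … = 0 gives: 4514·c₂ + 576·c₁ + 98·c₀ = -2957;  576·c₂ + 98·c₁ + 12·c₀ = -293;  98·c₂ + 12·c₁ + 5·c₀ = -67.
Inverting the 3×3 Gram matrix, [c₂, c₁, c₀]ᵀ = [-13211/12174, 13935/4058, -2264/6087]ᵀ.

c₀ = -0.37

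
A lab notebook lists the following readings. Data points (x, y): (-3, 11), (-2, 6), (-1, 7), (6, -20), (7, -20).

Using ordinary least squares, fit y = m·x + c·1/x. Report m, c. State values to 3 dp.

m = -2.973, c = -3.544

The normal system AᵀA·[m, c]ᵀ = Aᵀy is [[99, 5]; [5, 1243/882]]·[m, c]ᵀ = [-312, -139/7]ᵀ.
det = 99·(1243/882) − 5² = 11223/98.
m = ((-312)·(1243/882) − 5·(-139/7))/(11223/98) = -100082/33669; c = (99·(-139/7) − 5·(-312))/(11223/98) = -13258/3741.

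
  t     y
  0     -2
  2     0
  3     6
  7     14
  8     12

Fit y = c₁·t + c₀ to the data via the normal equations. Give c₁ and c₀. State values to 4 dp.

With design matrix M, MᵀM = [[126, 20]; [20, 5]] and Mᵀy = [212, 30]ᵀ.
Δ = 126·5 − 20² = 230.
c₁ = (212·5 − 20·30)/230 = 2; c₀ = (126·30 − 20·212)/230 = -2.

c₁ = 2.0000, c₀ = -2.0000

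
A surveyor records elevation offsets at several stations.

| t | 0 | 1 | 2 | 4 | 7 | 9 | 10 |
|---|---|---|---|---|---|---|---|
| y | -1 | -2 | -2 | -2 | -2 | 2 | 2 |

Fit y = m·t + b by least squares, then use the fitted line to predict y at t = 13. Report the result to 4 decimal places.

ŷ = 2.2006

Setting ∂/∂m … = 0 gives: 251·m + 33·b = 10;  33·m + 7·b = -5.
Determinant 251·7 − 33² = 668.
m = (10·7 − 33·(-5))/668 = 235/668; b = (251·(-5) − 33·10)/668 = -1585/668.
At t = 13: ŷ = (235/668)·(13) + (-1585/668)·(1) = 735/334.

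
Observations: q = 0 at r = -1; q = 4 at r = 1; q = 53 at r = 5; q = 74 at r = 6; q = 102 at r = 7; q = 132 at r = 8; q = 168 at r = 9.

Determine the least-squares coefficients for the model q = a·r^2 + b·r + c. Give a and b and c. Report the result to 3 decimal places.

With design matrix M, MᵀM = [[14981, 1925, 257]; [1925, 257, 35]; [257, 35, 7]] and Mᵀq = [31047, 3995, 533]ᵀ.
Inverting the 3×3 Gram matrix, [a, b, c]ᵀ = [157534/78969, 51305/78969, -9116/26323]ᵀ.

a = 1.995, b = 0.650, c = -0.346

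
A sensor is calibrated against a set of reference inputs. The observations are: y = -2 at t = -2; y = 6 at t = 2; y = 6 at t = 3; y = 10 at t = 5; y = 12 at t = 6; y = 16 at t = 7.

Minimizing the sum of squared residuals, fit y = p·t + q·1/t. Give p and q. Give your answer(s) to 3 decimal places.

p = 2.153, q = -0.903

From the data, Σt·t = 127, Σt·1/t = 6, Σ1/t·1/t = 30839/44100.
For Aᵀy: Σt·y = 268, Σ1/t·y = 86/7.
Determinant 127·(30839/44100) − 6² = 2328953/44100.
p = (268·(30839/44100) − 6·(86/7))/(2328953/44100) = 5014052/2328953; q = (127·(86/7) − 6·268)/(2328953/44100) = -2104200/2328953.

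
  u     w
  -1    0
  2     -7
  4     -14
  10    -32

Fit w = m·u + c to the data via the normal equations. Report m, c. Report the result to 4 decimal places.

m = -2.9537, c = -2.1737

Entries of AᵀA: Σu·u = 121, Σu = 15, Σ1 = 4.
And Σu·w = -390, Σw = -53.
Normal equations: [[121, 15]; [15, 4]]·[m, c]ᵀ = [-390, -53]ᵀ.
Eliminating c: 4·(row 1) − 15·(row 2) gives 259·m = 4·(-390) − 15·(-53) = -765, so m = -765/259.
Then c = ((-53) − 15·(-765/259))/4 = -563/259.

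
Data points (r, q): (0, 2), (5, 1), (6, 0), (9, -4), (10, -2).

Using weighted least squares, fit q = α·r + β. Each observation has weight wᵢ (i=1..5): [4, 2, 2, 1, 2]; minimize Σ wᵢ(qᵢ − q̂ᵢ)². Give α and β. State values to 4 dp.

Entries of AᵀWA: Σwᵢ·r·r = 403, Σwᵢ·r = 51, Σwᵢ·1 = 11.
Right-hand side: Σwᵢ·r·q = -66, Σwᵢ·q = 2.
AᵀWA·[α, β]ᵀ = AᵀWq becomes [[403, 51]; [51, 11]]·[α, β]ᵀ = [-66, 2]ᵀ.
Determinant 403·11 − 51² = 1832.
α = ((-66)·11 − 51·2)/1832 = -207/458; β = (403·2 − 51·(-66))/1832 = 1043/458.

α = -0.4520, β = 2.2773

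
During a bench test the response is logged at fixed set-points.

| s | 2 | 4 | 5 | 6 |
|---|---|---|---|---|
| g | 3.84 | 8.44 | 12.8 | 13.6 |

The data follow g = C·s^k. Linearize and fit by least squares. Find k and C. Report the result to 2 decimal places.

k = 1.20, C = 1.67

Taking logs, ln g = k·ln s + ln C, so regress ln g on ln s.
XᵀX = [[8.2030, 5.4806]; [5.4806, 4]], rhs = [12.6693, 8.6380]ᵀ  (here Σln s = 5.4806, Σ(ln s)² = 8.2030, Σln g = 8.6380, Σln s·ln g = 12.6693).
Slope k = (n·Σln s·ln g − Σln s·Σln g)/(n·Σ(ln s)² − (Σln s)²) = (4·12.6693 − 5.4806·8.6380)/2.7744 = 1.20233; ln C = (Σln g − k·Σln s)/n = 0.51211, so C = exp(0.51211) = 1.66880.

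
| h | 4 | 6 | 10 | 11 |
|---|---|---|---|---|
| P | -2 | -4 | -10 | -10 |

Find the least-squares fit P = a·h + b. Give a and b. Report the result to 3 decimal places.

a = -1.237, b = 3.084

Sums needed: Σh·h = 273, Σh = 31, Σ1 = 4.
Right-hand side: Σh·P = -242, ΣP = -26.
Normal equations: [[273, 31]; [31, 4]]·[a, b]ᵀ = [-242, -26]ᵀ.
Determinant 273·4 − 31² = 131.
a = ((-242)·4 − 31·(-26))/131 = -162/131; b = (273·(-26) − 31·(-242))/131 = 404/131.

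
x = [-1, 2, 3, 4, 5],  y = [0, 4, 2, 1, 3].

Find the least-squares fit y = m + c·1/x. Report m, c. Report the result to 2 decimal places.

m = 1.88, c = 2.04

The normal system MᵀM·[m, c]ᵀ = Mᵀy is [[5, 17/60]; [17/60, 5269/3600]]·[m, c]ᵀ = [10, 211/60]ᵀ.
Eliminating c: (5269/3600)·(row 1) − (17/60)·(row 2) gives (3257/450)·m = (5269/3600)·10 − (17/60)·(211/60) = 49103/3600, so m = 49103/26056.
Then c = ((211/60) − (17/60)·(49103/26056))/(5269/3600) = 13275/6514.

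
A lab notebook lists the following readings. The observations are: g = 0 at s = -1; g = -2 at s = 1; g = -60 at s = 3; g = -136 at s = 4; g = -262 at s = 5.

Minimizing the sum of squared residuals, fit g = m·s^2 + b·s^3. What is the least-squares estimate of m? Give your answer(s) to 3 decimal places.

m = -0.843

Sums needed: Σs^2·s^2 = 964, Σs^2·s^3 = 4392, Σs^3·s^3 = 20452.
And Σs^2·g = -9268, Σs^3·g = -43076.
AᵀA·[m, b]ᵀ = Aᵀg becomes [[964, 4392]; [4392, 20452]]·[m, b]ᵀ = [-9268, -43076]ᵀ.
Eliminating b: 20452·(row 1) − 4392·(row 2) gives 426064·m = 20452·(-9268) − 4392·(-43076) = -359344, so m = -22459/26629.
Then b = ((-43076) − 4392·(-22459/26629))/20452 = -51263/26629.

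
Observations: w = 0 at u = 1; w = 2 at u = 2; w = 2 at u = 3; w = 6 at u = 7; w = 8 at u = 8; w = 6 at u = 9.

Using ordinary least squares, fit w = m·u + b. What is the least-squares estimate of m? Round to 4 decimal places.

Entries of AᵀA: Σu·u = 208, Σu = 30, Σ1 = 6.
Right-hand side: Σu·w = 170, Σw = 24.
So AᵀA·[m, b]ᵀ = Aᵀw: [[208, 30]; [30, 6]]·[m, b]ᵀ = [170, 24]ᵀ.
Δ = 208·6 − 30² = 348.
m = (170·6 − 30·24)/348 = 25/29; b = (208·24 − 30·170)/348 = -9/29.

m = 0.8621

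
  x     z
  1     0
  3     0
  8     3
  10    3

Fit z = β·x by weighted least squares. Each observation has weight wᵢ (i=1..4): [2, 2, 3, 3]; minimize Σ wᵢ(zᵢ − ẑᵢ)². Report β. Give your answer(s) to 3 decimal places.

With design matrix M, MᵀWM = [[512]] and MᵀWz = [162]ᵀ.
Hence β = 162 / 512 ≈ 0.316406.

β = 0.316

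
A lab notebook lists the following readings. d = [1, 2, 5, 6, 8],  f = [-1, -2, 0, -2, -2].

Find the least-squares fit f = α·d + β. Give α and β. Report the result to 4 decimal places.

Forming XᵀX = [[130, 22]; [22, 5]] and Xᵀf = [-33, -7]ᵀ gives XᵀX·[α, β]ᵀ = Xᵀf.
det = 130·5 − 22² = 166.
α = ((-33)·5 − 22·(-7))/166 = -11/166; β = (130·(-7) − 22·(-33))/166 = -92/83.

α = -0.0663, β = -1.1084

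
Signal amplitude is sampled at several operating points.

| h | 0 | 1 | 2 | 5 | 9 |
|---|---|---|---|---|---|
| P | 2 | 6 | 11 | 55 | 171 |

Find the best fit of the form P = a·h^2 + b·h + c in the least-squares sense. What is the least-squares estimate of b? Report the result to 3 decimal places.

b = 0.282

With design matrix M, MᵀM = [[7203, 863, 111]; [863, 111, 17]; [111, 17, 5]] and MᵀP = [15276, 1842, 245]ᵀ.
Row-reducing yields a = 6415/3134, b = 885/3134, c = 4072/1567.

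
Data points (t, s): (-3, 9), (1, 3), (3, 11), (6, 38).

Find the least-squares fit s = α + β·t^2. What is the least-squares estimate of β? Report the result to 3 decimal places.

β = 1.014

With design matrix M, MᵀM = [[4, 55]; [55, 1459]] and Mᵀs = [61, 1551]ᵀ.
det = 4·1459 − 55² = 2811.
α = (61·1459 − 55·1551)/2811 = 3694/2811; β = (4·1551 − 55·61)/2811 = 2849/2811.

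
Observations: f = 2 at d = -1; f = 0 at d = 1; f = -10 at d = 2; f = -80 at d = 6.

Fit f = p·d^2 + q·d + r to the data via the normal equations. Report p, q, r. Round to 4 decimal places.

AᵀA·[p, q, r]ᵀ = Aᵀf reads: 1314·p + 224·q + 42·r = -2918;  224·p + 42·q + 8·r = -502;  42·p + 8·q + 4·r = -88.
Row-reducing yields p = -3102/1549, q = -2719/1549, r = 3931/1549.

p = -2.0026, q = -1.7553, r = 2.5378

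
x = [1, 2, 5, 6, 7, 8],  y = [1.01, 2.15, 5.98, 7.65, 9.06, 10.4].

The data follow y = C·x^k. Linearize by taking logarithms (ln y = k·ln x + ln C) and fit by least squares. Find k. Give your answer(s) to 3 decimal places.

With ln yᵢ as the transformed response and ln xᵢ as the regressor:
AᵀA = [[14.3918, 8.1197]; [8.1197, 6]], rhs = [16.2128, 9.1442]ᵀ  (here Σln x = 8.1197, Σ(ln x)² = 14.3918, Σln y = 9.1442, Σln x·ln y = 16.2128).
Solving (det = 20.4213): k = 1.12768, ln C = -0.00203.

k = 1.128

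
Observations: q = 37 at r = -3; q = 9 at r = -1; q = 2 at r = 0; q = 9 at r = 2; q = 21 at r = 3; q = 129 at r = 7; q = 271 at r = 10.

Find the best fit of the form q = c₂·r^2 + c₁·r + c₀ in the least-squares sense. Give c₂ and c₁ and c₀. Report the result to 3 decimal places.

The normal equations are: 12580·c₂ + 1350·c₁ + 172·c₀ = 33988;  1350·c₂ + 172·c₁ + 18·c₀ = 3574;  172·c₂ + 18·c₁ + 7·c₀ = 478.
Row-reducing yields c₂ = 389541/131971, c₁ = -351104/131971, c₀ = 342994/131971.

c₂ = 2.952, c₁ = -2.660, c₀ = 2.599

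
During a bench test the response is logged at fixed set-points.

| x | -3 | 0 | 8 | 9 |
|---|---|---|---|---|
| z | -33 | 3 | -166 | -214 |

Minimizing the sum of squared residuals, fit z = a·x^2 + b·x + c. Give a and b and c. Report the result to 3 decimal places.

Forming MᵀM = [[10738, 1214, 154]; [1214, 154, 14]; [154, 14, 4]] and Mᵀz = [-28255, -3155, -410]ᵀ gives MᵀM·[a, b, c]ᵀ = Mᵀz.
Row-reducing yields a = -4945/1644, b = 4859/1644, c = 811/274.

a = -3.008, b = 2.956, c = 2.960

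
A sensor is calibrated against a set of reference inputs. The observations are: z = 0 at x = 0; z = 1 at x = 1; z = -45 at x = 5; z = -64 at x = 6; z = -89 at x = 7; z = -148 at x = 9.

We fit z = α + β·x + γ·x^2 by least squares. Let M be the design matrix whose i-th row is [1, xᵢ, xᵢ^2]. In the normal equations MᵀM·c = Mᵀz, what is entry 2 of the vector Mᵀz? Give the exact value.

Entry 2 ↔ basis x, so (Mᵀz)_{2} = Σᵢ (x)·zᵢ = (0)·(0) + (1)·(1) + (5)·(-45) + (6)·(-64) + (7)·(-89) + (9)·(-148) = -2563.

-2563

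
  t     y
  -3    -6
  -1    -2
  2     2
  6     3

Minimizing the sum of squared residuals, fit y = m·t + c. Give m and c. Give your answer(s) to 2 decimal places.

m = 0.98, c = -1.73

Entries of XᵀX: Σt·t = 50, Σt = 4, Σ1 = 4.
Moment sums: Σt·y = 42, Σy = -3.
Δ = 50·4 − 4² = 184.
m = (42·4 − 4·(-3))/184 = 45/46; c = (50·(-3) − 4·42)/184 = -159/92.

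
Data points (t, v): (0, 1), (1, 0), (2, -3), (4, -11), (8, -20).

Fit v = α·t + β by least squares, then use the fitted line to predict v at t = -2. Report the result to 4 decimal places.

v̂ = 7.2750

Normal-equation sums: Σt·t = 85, Σt = 15, Σ1 = 5.
For Aᵀv: Σt·v = -210, Σv = -33.
det = 85·5 − 15² = 200.
α = ((-210)·5 − 15·(-33))/200 = -111/40; β = (85·(-33) − 15·(-210))/200 = 69/40.
At t = -2: v̂ = (-111/40)·(-2) + (69/40)·(1) = 291/40.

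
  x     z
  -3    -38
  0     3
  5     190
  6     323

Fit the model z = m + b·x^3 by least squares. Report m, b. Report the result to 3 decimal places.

Forming AᵀA = [[4, 314]; [314, 63010]] and Aᵀz = [478, 94544]ᵀ gives AᵀA·[m, b]ᵀ = Aᵀz.
det = 4·63010 − 314² = 153444.
m = (478·63010 − 314·94544)/153444 = 35997/12787; b = (4·94544 − 314·478)/153444 = 19007/12787.

m = 2.815, b = 1.486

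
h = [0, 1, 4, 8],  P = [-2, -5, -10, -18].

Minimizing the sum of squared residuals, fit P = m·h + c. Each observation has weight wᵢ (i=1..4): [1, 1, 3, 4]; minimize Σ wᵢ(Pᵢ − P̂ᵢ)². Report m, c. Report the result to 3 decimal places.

From the data, Σwᵢ·h·h = 305, Σwᵢ·h = 45, Σwᵢ·1 = 9.
And Σwᵢ·h·P = -701, Σwᵢ·P = -109.
AᵀWA·[m, c]ᵀ = AᵀWP becomes [[305, 45]; [45, 9]]·[m, c]ᵀ = [-701, -109]ᵀ.
Δ = 305·9 − 45² = 720.
m = ((-701)·9 − 45·(-109))/720 = -39/20; c = (305·(-109) − 45·(-701))/720 = -85/36.

m = -1.950, c = -2.361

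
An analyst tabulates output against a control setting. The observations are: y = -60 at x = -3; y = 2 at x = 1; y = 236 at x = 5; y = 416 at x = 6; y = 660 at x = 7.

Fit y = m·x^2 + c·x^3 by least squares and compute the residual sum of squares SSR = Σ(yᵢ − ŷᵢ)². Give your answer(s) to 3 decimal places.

Normal-equation sums: Σx^2·x^2 = 4404, Σx^2·x^3 = 27466, Σx^3·x^3 = 180660.
And Σx^2·y = 52678, Σx^3·y = 347358.
Eliminating c: 180660·(row 1) − 27466·(row 2) gives 41245484·m = 180660·52678 − 27466·347358 = -23727348, so m = -5931837/10311371.
Then c = (347358 − 27466·(-5931837/10311371))/180660 = 20727671/10311371.
Residuals: -5648610/10311371, 5826908/10311371, -1311342/1473053, 25899532/10311371, -1918040/1473053; SSR = 97093944/10311371.

SSR = 9.416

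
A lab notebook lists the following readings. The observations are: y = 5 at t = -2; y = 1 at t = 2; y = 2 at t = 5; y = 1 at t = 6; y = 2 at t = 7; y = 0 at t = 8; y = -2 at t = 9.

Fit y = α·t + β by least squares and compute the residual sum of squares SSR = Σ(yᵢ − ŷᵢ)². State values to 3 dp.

SSR = 8.326

Normal-equation sums: Σt·t = 263, Σt = 35, Σ1 = 7.
Moment sums: Σt·y = 4, Σy = 9.
Normal equations: [[263, 35]; [35, 7]]·[α, β]ᵀ = [4, 9]ᵀ.
Eliminating β: 7·(row 1) − 35·(row 2) gives 616·α = 7·4 − 35·9 = -287, so α = -41/88.
Then β = (9 − 35·(-41/88))/7 = 2227/616.
Residuals: 279/616, -1037/616, 5/7, 111/616, 507/308, 69/616, -219/154; SSR = 5129/616.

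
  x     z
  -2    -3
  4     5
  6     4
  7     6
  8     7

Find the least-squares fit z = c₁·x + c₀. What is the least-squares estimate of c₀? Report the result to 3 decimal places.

From the data, Σx·x = 169, Σx = 23, Σ1 = 5.
Moment sums: Σx·z = 148, Σz = 19.
AᵀA·[c₁, c₀]ᵀ = Aᵀz becomes [[169, 23]; [23, 5]]·[c₁, c₀]ᵀ = [148, 19]ᵀ.
Δ = 169·5 − 23² = 316.
c₁ = (148·5 − 23·19)/316 = 303/316; c₀ = (169·19 − 23·148)/316 = -193/316.

c₀ = -0.611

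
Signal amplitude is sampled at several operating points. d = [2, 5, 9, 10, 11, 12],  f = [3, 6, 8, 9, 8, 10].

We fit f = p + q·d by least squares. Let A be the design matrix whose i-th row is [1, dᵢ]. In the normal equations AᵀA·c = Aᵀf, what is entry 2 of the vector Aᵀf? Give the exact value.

Entry 2 ↔ basis d, so (Aᵀf)_{2} = Σᵢ (d)·fᵢ = (2)·(3) + (5)·(6) + (9)·(8) + (10)·(9) + (11)·(8) + (12)·(10) = 406.

406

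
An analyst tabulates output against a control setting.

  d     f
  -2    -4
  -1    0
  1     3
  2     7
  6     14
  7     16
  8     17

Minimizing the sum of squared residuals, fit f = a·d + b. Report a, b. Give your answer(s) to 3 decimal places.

a = 2.063, b = 1.384

The normal system MᵀM·[a, b]ᵀ = Mᵀf is [[159, 21]; [21, 7]]·[a, b]ᵀ = [357, 53]ᵀ.
det = 159·7 − 21² = 672.
a = (357·7 − 21·53)/672 = 33/16; b = (159·53 − 21·357)/672 = 155/112.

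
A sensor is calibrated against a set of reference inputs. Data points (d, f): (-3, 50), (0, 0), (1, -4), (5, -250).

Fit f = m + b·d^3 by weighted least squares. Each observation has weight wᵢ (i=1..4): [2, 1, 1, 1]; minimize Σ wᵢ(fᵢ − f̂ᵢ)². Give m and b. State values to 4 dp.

m = -2.3213, b = -1.9777

Normal-equation sums: Σwᵢ·1 = 5, Σwᵢ·d^3 = 72, Σwᵢ·d^3·d^3 = 17084.
And Σwᵢ·f = -154, Σwᵢ·d^3·f = -33954.
So MᵀWM·[m, b]ᵀ = MᵀWf: [[5, 72]; [72, 17084]]·[m, b]ᵀ = [-154, -33954]ᵀ.
Determinant 5·17084 − 72² = 80236.
m = ((-154)·17084 − 72·(-33954))/80236 = -46562/20059; b = (5·(-33954) − 72·(-154))/80236 = -79341/40118.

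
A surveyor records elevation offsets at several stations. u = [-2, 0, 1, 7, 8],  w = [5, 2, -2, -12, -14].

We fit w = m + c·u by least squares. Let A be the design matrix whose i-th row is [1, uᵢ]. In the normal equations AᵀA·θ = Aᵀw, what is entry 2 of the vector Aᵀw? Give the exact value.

Entry 2 ↔ basis u, so (Aᵀw)_{2} = Σᵢ (u)·wᵢ = (-2)·(5) + (0)·(2) + (1)·(-2) + (7)·(-12) + (8)·(-14) = -208.

-208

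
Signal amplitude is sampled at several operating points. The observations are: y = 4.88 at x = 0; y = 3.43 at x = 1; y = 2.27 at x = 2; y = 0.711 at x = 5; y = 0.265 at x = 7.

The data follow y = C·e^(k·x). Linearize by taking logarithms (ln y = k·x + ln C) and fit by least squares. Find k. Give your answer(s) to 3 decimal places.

With ln yᵢ as the transformed response and xᵢ as the regressor:
Σx = 15.0000, Σ(x)² = 79.0000, Σln y = 1.9684, Σx·ln y = -8.1295.
Equations: 79.0000·k + 15.0000·ln C = -8.1295;  15.0000·k + 5·ln C = 1.9684.
Slope k = (n·Σx·ln y − Σx·Σln y)/(n·Σ(x)² − (Σx)²) = (5·-8.1295 − 15.0000·1.9684)/170.0000 = -0.41278; ln C = (Σln y − k·Σx)/n = 1.63202.

k = -0.413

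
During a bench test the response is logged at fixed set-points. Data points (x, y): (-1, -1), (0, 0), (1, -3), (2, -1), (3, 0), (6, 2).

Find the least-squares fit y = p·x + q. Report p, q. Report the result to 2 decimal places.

AᵀA·[p, q]ᵀ = Aᵀy reads: 51·p + 11·q = 8;  11·p + 6·q = -3.
Δ = 51·6 − 11² = 185.
p = (8·6 − 11·(-3))/185 = 81/185; q = (51·(-3) − 11·8)/185 = -241/185.

p = 0.44, q = -1.30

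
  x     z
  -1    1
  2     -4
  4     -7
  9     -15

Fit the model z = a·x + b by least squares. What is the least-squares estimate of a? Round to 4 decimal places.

a = -1.5943

From the data, Σx·x = 102, Σx = 14, Σ1 = 4.
Right-hand side: Σx·z = -172, Σz = -25.
So MᵀM·[a, b]ᵀ = Mᵀz: [[102, 14]; [14, 4]]·[a, b]ᵀ = [-172, -25]ᵀ.
Determinant 102·4 − 14² = 212.
a = ((-172)·4 − 14·(-25))/212 = -169/106; b = (102·(-25) − 14·(-172))/212 = -71/106.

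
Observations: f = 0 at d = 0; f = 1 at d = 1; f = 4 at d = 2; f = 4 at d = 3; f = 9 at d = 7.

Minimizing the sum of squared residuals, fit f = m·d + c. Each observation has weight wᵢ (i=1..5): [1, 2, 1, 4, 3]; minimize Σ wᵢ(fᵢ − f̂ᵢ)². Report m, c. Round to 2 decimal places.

m = 1.27, c = 0.17

With design matrix X, XᵀWX = [[189, 37]; [37, 11]] and XᵀWf = [247, 49]ᵀ.
Eliminating c: 11·(row 1) − 37·(row 2) gives 710·m = 11·247 − 37·49 = 904, so m = 452/355.
Then c = (49 − 37·(452/355))/11 = 61/355.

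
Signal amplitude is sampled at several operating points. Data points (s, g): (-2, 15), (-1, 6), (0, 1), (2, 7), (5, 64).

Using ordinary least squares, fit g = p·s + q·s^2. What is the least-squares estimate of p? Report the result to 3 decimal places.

From the data, Σs·s = 34, Σs·s^2 = 124, Σs^2·s^2 = 658.
For Aᵀg: Σs·g = 298, Σs^2·g = 1694.
det = 34·658 − 124² = 6996.
p = (298·658 − 124·1694)/6996 = -3493/1749; q = (34·1694 − 124·298)/6996 = 5161/1749.

p = -1.997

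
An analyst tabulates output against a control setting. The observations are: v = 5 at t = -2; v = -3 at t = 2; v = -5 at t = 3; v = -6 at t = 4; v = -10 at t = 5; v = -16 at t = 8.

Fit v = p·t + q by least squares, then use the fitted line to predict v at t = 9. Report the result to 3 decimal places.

v̂ = -17.747

From the data, Σt·t = 122, Σt = 20, Σ1 = 6.
Moment sums: Σt·v = -233, Σv = -35.
Normal equations: [[122, 20]; [20, 6]]·[p, q]ᵀ = [-233, -35]ᵀ.
Δ = 122·6 − 20² = 332.
p = ((-233)·6 − 20·(-35))/332 = -349/166; q = (122·(-35) − 20·(-233))/332 = 195/166.
At t = 9: v̂ = (-349/166)·(9) + (195/166)·(1) = -1473/83.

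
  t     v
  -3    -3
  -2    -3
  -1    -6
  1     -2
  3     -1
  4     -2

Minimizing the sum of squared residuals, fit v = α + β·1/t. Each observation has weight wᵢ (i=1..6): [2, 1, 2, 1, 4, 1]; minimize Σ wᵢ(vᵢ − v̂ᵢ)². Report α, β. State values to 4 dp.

α = -2.5003, β = 2.5654

Forming XᵀWX = [[11, -7/12]; [-7/12, 191/48]] and XᵀWv = [-29, 35/3]ᵀ gives XᵀWX·[α, β]ᵀ = XᵀWv.
Δ = 11·(191/48) − (-7/12)² = 3127/72.
α = ((-29)·(191/48) − (-7/12)·(35/3))/(3127/72) = -15637/6254; β = (11·(35/3) − (-7/12)·(-29))/(3127/72) = 8022/3127.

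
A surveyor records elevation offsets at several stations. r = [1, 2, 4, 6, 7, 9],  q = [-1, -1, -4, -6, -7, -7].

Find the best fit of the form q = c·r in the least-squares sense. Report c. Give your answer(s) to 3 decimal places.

c = -0.893

Setting ∂/∂c … = 0 gives: 187·c = -167.
(Σr·r = 187, Σr·q = -167.)
c = (-167)/187 = -0.893048.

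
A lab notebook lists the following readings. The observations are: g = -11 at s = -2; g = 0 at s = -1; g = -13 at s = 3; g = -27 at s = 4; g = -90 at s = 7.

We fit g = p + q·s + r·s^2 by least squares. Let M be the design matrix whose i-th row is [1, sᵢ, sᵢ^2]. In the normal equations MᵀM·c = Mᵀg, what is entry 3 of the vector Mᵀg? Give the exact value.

-5003

Entry 3 ↔ basis s^2, so (Mᵀg)_{3} = Σᵢ (s^2)·gᵢ = (4)·(-11) + (1)·(0) + (9)·(-13) + (16)·(-27) + (49)·(-90) = -5003.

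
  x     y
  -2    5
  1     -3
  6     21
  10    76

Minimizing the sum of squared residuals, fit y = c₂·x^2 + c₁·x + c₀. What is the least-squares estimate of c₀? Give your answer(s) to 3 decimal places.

c₀ = -2.446

Compute the Gram sums: Σx^2·x^2 = 11313, Σx^2·x = 1209, Σx^2 = 141, Σx·x = 141, Σx = 15, Σ1 = 4.
For Mᵀy: Σx^2·y = 8373, Σx·y = 873, Σy = 99.
MᵀM·[c₂, c₁, c₀]ᵀ = Mᵀy becomes [[11313, 1209, 141]; [1209, 141, 15]; [141, 15, 4]]·[c₂, c₁, c₀]ᵀ = [8373, 873, 99]ᵀ.
Row-reducing yields c₂ = 2015/2078, c₁ = -3871/2078, c₀ = -2541/1039.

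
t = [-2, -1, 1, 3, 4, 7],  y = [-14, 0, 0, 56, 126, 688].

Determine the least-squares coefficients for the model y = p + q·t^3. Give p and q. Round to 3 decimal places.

The normal equations are: 6·p + 426·q = 856;  426·p + 122540·q = 245672.
(Σ1 = 6, Σt^3 = 426, Σt^3·t^3 = 122540, Σy = 856, Σt^3·y = 245672.)
det = 6·122540 − 426² = 553764.
p = (856·122540 − 426·245672)/553764 = 59492/138441; q = (6·245672 − 426·856)/553764 = 92448/46147.

p = 0.430, q = 2.003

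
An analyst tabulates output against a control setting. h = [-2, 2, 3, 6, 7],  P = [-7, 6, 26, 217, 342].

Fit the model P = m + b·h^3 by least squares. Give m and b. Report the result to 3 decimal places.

Forming AᵀA = [[5, 586]; [586, 165162]] and AᵀP = [584, 164984]ᵀ gives AᵀA·[m, b]ᵀ = AᵀP.
det = 5·165162 − 586² = 482414.
m = (584·165162 − 586·164984)/482414 = -113008/241207; b = (5·164984 − 586·584)/482414 = 241348/241207.

m = -0.469, b = 1.001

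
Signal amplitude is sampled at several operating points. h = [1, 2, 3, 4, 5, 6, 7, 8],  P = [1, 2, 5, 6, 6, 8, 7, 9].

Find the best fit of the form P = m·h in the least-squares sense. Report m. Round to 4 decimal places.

m = 1.1912

Sums needed: Σh·h = 204.
Right-hand side: Σh·P = 243.
Normal equations: [[204]]·[m]ᵀ = [243]ᵀ.
Hence m = 243 / 204 ≈ 1.19118.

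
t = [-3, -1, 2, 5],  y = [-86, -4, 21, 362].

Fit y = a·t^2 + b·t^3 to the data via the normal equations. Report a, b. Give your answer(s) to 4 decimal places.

Sums needed: Σt^2·t^2 = 723, Σt^2·t^3 = 2913, Σt^3·t^3 = 16419.
Moment sums: Σt^2·y = 8356, Σt^3·y = 47744.
det = 723·16419 − 2913² = 3385368.
a = (8356·16419 − 2913·47744)/3385368 = -52253/94038; b = (723·47744 − 2913·8356)/3385368 = 282719/94038.

a = -0.5557, b = 3.0064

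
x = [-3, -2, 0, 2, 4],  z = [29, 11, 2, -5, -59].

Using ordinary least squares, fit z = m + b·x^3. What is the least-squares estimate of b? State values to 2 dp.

b = -0.97

The normal equations are: 5·m + 37·b = -22;  37·m + 4953·b = -4687.
(Σ1 = 5, Σx^3 = 37, Σx^3·x^3 = 4953, Σz = -22, Σx^3·z = -4687.)
Determinant 5·4953 − 37² = 23396.
m = ((-22)·4953 − 37·(-4687))/23396 = 64453/23396; b = (5·(-4687) − 37·(-22))/23396 = -22621/23396.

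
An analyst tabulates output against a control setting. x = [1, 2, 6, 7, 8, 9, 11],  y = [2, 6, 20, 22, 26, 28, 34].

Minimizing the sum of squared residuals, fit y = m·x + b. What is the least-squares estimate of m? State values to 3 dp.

Setting ∂/∂m … = 0 gives: 356·m + 44·b = 1122;  44·m + 7·b = 138.
Δ = 356·7 − 44² = 556.
m = (1122·7 − 44·138)/556 = 891/278; b = (356·138 − 44·1122)/556 = -60/139.

m = 3.205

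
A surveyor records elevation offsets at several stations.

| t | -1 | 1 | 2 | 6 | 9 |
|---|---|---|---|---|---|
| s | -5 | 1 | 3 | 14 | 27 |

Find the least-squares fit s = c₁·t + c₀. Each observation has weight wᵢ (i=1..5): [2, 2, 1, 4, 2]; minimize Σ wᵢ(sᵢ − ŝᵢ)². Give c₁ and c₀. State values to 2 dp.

The normal equations are: 314·c₁ + 44·c₀ = 840;  44·c₁ + 11·c₀ = 105.
Determinant 314·11 − 44² = 1518.
c₁ = (840·11 − 44·105)/1518 = 70/23; c₀ = (314·105 − 44·840)/1518 = -665/253.

c₁ = 3.04, c₀ = -2.63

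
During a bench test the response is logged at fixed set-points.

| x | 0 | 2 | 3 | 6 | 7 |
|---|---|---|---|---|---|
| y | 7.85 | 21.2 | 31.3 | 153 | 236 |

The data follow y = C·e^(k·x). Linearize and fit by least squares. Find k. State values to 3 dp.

k = 0.490

Linearized form: ln y = k·x + ln C. From the 5 transformed points,
Σx = 18.0000, Σ(x)² = 98.0000, Σln y = 19.0524, Σx·ln y = 84.8683.
Normal system: [[98.0000, 18.0000]; [18.0000, 5]]·[k, ln C]ᵀ = [84.8683, 19.0524]ᵀ.
Solving (det = 166.0000): k = 0.49035, ln C = 2.04522.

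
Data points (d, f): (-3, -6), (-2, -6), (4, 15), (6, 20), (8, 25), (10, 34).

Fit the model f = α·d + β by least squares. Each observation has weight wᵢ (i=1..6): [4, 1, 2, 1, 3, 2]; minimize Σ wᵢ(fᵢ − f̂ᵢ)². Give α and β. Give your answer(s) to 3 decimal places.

Forming MᵀWM = [[500, 44]; [44, 13]] and MᵀWf = [1604, 163]ᵀ gives MᵀWM·[α, β]ᵀ = MᵀWf.
Δ = 500·13 − 44² = 4564.
α = (1604·13 − 44·163)/4564 = 3420/1141; β = (500·163 − 44·1604)/4564 = 2731/1141.

α = 2.997, β = 2.394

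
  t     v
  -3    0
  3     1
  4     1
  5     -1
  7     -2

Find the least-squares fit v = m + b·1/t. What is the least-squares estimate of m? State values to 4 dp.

m = -0.2933

From the data, Σ1 = 5, Σ1/t = 83/140, Σ1/t·1/t = 60881/176400.
And Σv = -1, Σ1/t·v = 41/420.
MᵀM·[m, b]ᵀ = Mᵀv becomes [[5, 83/140]; [83/140, 60881/176400]]·[m, b]ᵀ = [-1, 41/420]ᵀ.
Δ = 5·(60881/176400) − (83/140)² = 60601/44100.
m = ((-1)·(60881/176400) − (83/140)·(41/420))/(60601/44100) = -35545/121202; b = (5·(41/420) − (83/140)·(-1))/(60601/44100) = 47670/60601.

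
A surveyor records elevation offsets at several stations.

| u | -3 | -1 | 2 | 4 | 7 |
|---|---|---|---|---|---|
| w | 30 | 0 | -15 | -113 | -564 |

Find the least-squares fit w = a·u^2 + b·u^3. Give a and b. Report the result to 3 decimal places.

Normal-equation sums: Σu^2·u^2 = 2755, Σu^2·u^3 = 17619, Σu^3·u^3 = 122539.
Right-hand side: Σu^2·w = -29234, Σu^3·w = -201614.
Normal equations: [[2755, 17619]; [17619, 122539]]·[a, b]ᵀ = [-29234, -201614]ᵀ.
Eliminating b: 122539·(row 1) − 17619·(row 2) gives 27165784·a = 122539·(-29234) − 17619·(-201614) = -30068060, so a = -7517015/6791446.
Then b = ((-201614) − 17619·(-7517015/6791446))/122539 = -10093181/6791446.

a = -1.107, b = -1.486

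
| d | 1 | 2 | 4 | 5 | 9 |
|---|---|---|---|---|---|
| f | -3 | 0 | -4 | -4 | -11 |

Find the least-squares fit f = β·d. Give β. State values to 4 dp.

Compute the Gram sums: Σd·d = 127.
For Aᵀf: Σd·f = -138.
Normal equations: [[127]]·[β]ᵀ = [-138]ᵀ.
Hence β = -138 / 127 ≈ -1.08661.

β = -1.0866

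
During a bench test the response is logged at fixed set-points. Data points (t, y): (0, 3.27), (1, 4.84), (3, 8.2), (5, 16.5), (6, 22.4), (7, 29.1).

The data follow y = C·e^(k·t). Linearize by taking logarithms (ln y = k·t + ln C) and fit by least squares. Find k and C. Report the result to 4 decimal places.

Let Y = ln y. Fitting Y = k·t + ln C by least squares:
XᵀX = [[120.0000, 22.0000]; [22.0000, 6]], rhs = [64.1557, 14.1490]ᵀ  (here Σt = 22.0000, Σ(t)² = 120.0000, Σln y = 14.1490, Σt·ln y = 64.1557).
Δ = 120.0000·6 − (22.0000)² = 236.0000; k = (64.1557·6 − 22.0000·14.1490)/236.0000 = 0.31210, ln C = (120.0000·14.1490 − 22.0000·64.1557)/236.0000 = 1.21379, so C = exp(1.21379) = 3.36623.

k = 0.3121, C = 3.3662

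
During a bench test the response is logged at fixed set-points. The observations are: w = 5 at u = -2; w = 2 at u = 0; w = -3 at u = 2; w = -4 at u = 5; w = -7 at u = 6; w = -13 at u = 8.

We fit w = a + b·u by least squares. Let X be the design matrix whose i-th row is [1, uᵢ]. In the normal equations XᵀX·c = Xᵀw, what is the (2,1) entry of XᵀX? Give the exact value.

19

Row 2 ↔ basis u, column 1 ↔ basis 1, so (XᵀX)_{2,1} = Σᵢ u = (-2)·(1) + (0)·(1) + (2)·(1) + (5)·(1) + (6)·(1) + (8)·(1) = 19.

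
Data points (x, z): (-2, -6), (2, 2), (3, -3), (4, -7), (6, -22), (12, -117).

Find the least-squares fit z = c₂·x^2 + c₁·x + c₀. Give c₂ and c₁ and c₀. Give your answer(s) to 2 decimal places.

c₂ = -0.97, c₁ = 1.82, c₀ = 1.49

The normal system AᵀA·[c₂, c₁, c₀]ᵀ = Aᵀz is [[22401, 2035, 213]; [2035, 213, 25]; [213, 25, 6]]·[c₂, c₁, c₀]ᵀ = [-17795, -1557, -153]ᵀ.
Solving the 3×3 system (Gaussian elimination) gives c₂ = -217826/223707, c₁ = 135549/74569, c₀ = 333932/223707.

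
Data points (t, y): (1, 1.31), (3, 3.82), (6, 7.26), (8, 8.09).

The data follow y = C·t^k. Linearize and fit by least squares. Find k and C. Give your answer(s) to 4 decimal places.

Linearized form: ln y = k·ln t + ln C. From the 4 transformed points,
Σln t = 4.9698, Σ(ln t)² = 8.7414, Σln y = 5.6833, Σln t·ln y = 9.3717.
Equations: 8.7414·k + 4.9698·ln C = 9.3717;  4.9698·k + 4·ln C = 5.6833.
Slope k = (n·Σln t·ln y − Σln t·Σln y)/(n·Σ(ln t)² − (Σln t)²) = (4·9.3717 − 4.9698·5.6833)/10.2667 = 0.90019; ln C = (Σln y − k·Σln t)/n = 0.30238, so C = exp(0.30238) = 1.35307.

k = 0.9002, C = 1.3531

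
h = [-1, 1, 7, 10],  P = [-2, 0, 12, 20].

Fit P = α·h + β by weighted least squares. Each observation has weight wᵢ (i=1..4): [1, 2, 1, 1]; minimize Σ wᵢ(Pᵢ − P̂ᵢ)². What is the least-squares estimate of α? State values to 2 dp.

α = 2.04

Forming MᵀWM = [[152, 18]; [18, 5]] and MᵀWP = [286, 30]ᵀ gives MᵀWM·[α, β]ᵀ = MᵀWP.
Δ = 152·5 − 18² = 436.
α = (286·5 − 18·30)/436 = 445/218; β = (152·30 − 18·286)/436 = -147/109.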